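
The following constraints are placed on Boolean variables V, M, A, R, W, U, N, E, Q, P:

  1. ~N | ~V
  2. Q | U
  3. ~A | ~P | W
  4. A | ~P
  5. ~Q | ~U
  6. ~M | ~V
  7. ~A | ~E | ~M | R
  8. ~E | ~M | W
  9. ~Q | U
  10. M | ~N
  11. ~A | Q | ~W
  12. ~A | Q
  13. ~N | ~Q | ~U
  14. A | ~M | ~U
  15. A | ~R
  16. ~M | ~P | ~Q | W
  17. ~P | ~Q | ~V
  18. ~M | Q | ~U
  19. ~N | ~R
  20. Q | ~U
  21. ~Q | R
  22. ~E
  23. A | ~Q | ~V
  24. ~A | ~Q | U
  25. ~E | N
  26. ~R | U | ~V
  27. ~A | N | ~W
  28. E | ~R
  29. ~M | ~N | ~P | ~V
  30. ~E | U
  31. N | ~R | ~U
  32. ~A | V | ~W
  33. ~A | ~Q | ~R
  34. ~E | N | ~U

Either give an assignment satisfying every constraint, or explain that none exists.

Case U = True:
  (~Q | ~U) forces Q = False.
  Clause (Q | ~U) is falsified — contradiction.
Case U = False:
  (Q | U) forces Q = True.
  Clause (~Q | U) is falsified — contradiction.
Both cases fail, so the formula is unsatisfiable.

The formula is unsatisfiable.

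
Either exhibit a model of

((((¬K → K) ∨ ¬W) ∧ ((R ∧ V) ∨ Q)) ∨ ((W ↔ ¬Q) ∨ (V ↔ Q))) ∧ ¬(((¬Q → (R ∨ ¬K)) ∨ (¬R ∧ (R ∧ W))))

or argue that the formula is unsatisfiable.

Q: False, W: True, K: True, R: False, V: True

  (((¬K → K) ∨ ¬W) ∧ ((R ∧ V) ∨ Q)) ∨ ((W ↔ ¬Q) ∨ (V ↔ Q)) = True
    ((¬K → K) ∨ ¬W) ∧ ((R ∧ V) ∨ Q) = False
      (¬K → K) ∨ ¬W = True
        ¬K → K = True
          ¬K = False
        ¬W = False
      (R ∧ V) ∨ Q = False
        R ∧ V = False
    (W ↔ ¬Q) ∨ (V ↔ Q) = True
      W ↔ ¬Q = True
        ¬Q = True
      V ↔ Q = False
  ¬(((¬Q → (R ∨ ¬K)) ∨ (¬R ∧ (R ∧ W)))) = True
    (¬Q → (R ∨ ¬K)) ∨ (¬R ∧ (R ∧ W)) = False
      ¬Q → (R ∨ ¬K) = False
        ¬Q = True
        R ∨ ¬K = False
          ¬K = False
      ¬R ∧ (R ∧ W) = False
        ¬R = True
        R ∧ W = False
Both conjuncts True, so the formula holds.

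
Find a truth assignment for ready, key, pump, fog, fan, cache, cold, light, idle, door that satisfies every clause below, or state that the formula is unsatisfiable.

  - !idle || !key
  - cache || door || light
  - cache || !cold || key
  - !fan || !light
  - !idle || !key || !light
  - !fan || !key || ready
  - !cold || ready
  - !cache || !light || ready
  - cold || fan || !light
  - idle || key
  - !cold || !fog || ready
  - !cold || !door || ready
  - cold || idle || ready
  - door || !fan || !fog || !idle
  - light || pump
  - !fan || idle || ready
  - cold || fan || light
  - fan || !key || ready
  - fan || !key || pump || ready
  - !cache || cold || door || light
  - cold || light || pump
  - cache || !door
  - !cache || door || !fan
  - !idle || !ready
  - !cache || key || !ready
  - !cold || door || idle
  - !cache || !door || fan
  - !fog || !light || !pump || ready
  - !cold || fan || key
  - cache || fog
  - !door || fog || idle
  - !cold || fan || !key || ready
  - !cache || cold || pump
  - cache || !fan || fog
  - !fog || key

Set ready = False.
  then (!cold || ready) forces cold = False.
  then (cold || idle || ready) forces idle = True.
  then (!idle || !key) forces key = False.
  then (!fog || key) forces fog = False.
  then (cache || fog) forces cache = True.
  then (!cache || cold || pump) forces pump = True.
  then (!cache || !light || ready) forces light = False.
  then (cold || fan || light) forces fan = True.
  then (!cache || cold || door || light) forces door = True.
All clauses satisfied.

ready=F; key=F; pump=T; fog=F; fan=T; cache=T; cold=F; light=F; idle=T; door=T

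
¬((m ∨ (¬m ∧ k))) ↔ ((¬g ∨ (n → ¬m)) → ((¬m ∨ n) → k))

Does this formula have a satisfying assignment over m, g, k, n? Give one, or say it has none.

m = True, g = False, k = False, n = True

  ¬((m ∨ (¬m ∧ k))) ↔ ((¬g ∨ (n → ¬m)) → ((¬m ∨ n) → k)) = True
    ¬((m ∨ (¬m ∧ k))) = False
      m ∨ (¬m ∧ k) = True
        ¬m ∧ k = False
          ¬m = False
    (¬g ∨ (n → ¬m)) → ((¬m ∨ n) → k) = False
      ¬g ∨ (n → ¬m) = True
        ¬g = True
        n → ¬m = False
          ¬m = False
      (¬m ∨ n) → k = False
        ¬m ∨ n = True
          ¬m = False
The formula evaluates to True.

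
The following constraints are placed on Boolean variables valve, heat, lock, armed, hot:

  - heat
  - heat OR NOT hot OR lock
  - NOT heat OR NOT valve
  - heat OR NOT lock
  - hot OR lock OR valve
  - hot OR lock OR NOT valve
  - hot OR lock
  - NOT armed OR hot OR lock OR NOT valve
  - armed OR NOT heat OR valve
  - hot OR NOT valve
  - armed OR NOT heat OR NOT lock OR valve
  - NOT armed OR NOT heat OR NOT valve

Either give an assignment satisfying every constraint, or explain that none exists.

Unit clause (heat) forces heat = True.
In (NOT heat OR NOT valve) only NOT valve is left, so valve = False.
In (armed OR NOT heat OR valve) only armed is left, so armed = True.
Set lock = False.
  then (hot OR lock OR valve) forces hot = True.
All clauses satisfied.

valve=F, heat=T, lock=F, armed=T, hot=T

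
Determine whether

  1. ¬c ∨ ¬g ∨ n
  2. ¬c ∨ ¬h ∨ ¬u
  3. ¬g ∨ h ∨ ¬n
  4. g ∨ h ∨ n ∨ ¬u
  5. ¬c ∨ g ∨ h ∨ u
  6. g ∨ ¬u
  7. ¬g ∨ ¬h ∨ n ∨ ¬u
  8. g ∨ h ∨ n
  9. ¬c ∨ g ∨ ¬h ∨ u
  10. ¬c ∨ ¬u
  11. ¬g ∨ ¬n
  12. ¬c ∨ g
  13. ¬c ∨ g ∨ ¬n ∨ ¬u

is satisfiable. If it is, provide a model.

Try c = True:
  (¬c ∨ ¬u) forces u = False.
  (¬c ∨ g) forces g = True.
  (¬c ∨ ¬g ∨ n) forces n = True.
  clause (¬g ∨ ¬n) is falsified — backtrack.
So c = False.
Set u = False.
Set g = False.
Set n = False.
  then (g ∨ h ∨ n) forces h = True.
All clauses satisfied.

c = False, u = False, g = False, n = False, h = True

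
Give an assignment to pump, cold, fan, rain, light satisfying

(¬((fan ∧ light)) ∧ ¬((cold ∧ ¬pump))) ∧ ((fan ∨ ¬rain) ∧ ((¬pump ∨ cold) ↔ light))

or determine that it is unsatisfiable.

pump=T, cold=F, fan=T, rain=T, light=F

  ¬((fan ∧ light)) ∧ ¬((cold ∧ ¬pump)) = True
    ¬((fan ∧ light)) = True
      fan ∧ light = False
    ¬((cold ∧ ¬pump)) = True
      cold ∧ ¬pump = False
        ¬pump = False
  (fan ∨ ¬rain) ∧ ((¬pump ∨ cold) ↔ light) = True
    fan ∨ ¬rain = True
      ¬rain = False
    (¬pump ∨ cold) ↔ light = True
      ¬pump ∨ cold = False
        ¬pump = False
Both conjuncts True, so the formula holds.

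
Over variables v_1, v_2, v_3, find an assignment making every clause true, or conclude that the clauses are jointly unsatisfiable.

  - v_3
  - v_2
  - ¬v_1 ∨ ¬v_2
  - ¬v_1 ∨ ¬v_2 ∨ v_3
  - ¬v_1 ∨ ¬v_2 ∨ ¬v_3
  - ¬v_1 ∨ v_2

Unit clause (v_3) forces v_3 = True.
Unit clause (v_2) forces v_2 = True.
In (¬v_1 ∨ ¬v_2) only ¬v_1 is left, so v_1 = False.
All clauses satisfied.

v_1 = False, v_2 = True, v_3 = True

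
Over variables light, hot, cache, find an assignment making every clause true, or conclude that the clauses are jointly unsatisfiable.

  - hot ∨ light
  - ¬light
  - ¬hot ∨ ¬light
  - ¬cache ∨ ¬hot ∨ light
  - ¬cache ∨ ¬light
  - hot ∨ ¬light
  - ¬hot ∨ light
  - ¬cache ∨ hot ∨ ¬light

Case light = True:
  Clause (¬light) is falsified — contradiction.
Case light = False:
  (hot ∨ light) forces hot = True.
  Clause (¬hot ∨ light) is falsified — contradiction.
Both cases fail, so the formula is unsatisfiable.

Unsatisfiable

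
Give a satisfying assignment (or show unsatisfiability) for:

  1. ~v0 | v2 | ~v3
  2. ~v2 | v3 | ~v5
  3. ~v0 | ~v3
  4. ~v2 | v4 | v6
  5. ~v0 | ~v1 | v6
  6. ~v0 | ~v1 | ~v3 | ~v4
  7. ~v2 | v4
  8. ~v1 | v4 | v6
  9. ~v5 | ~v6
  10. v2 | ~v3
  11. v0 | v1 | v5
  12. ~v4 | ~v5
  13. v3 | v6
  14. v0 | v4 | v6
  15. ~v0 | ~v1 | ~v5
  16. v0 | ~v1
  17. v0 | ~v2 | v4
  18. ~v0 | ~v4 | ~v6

Set v0 = True.
  then (~v0 | ~v3) forces v3 = False.
  then (v3 | v6) forces v6 = True.
  then (~v0 | ~v4 | ~v6) forces v4 = False.
  then (~v2 | v4) forces v2 = False.
  then (~v5 | ~v6) forces v5 = False.
Set v1 = True.
All clauses satisfied.

v0 = True, v1 = True, v2 = False, v3 = False, v4 = False, v5 = False, v6 = True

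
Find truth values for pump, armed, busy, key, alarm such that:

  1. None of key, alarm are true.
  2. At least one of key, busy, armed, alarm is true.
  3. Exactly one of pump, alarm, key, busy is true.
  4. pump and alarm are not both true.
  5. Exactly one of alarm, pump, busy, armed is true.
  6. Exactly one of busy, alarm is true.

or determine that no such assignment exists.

pump=F; armed=F; busy=T; key=F; alarm=F

  (1) {key, alarm}: 0 true — none ✓
  (2) {key, busy, armed, alarm}: 1 true — at least one ✓
  (3) {pump, alarm, key, busy}: 1 true — exactly one ✓
  (4) pump=F, alarm=F — not both ✓
  (5) {alarm, pump, busy, armed}: 1 true — exactly one ✓
  (6) {busy, alarm}: 1 true — exactly one ✓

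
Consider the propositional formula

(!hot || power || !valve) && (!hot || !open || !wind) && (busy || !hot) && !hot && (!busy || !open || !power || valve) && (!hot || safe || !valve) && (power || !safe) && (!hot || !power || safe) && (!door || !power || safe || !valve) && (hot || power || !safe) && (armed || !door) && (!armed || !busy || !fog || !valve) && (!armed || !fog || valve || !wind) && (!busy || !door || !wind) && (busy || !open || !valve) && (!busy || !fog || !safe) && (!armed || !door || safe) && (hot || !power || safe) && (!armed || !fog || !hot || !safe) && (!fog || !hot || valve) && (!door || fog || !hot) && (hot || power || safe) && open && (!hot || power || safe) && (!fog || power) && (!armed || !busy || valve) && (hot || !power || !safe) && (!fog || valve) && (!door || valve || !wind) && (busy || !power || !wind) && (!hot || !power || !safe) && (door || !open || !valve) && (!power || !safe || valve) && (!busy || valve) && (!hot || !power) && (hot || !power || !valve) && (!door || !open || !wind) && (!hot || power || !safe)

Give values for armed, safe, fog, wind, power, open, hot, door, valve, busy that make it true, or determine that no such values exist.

Case safe = True:
  (!hot) forces hot = False.
  (power || !safe) forces power = True.
  Clause (hot || !power || !safe) is falsified — contradiction.
Case safe = False:
  (!hot) forces hot = False.
  (hot || !power || safe) forces power = False.
  Clause (hot || power || safe) is falsified — contradiction.
Both cases fail, so the formula is unsatisfiable.

UNSATISFIABLE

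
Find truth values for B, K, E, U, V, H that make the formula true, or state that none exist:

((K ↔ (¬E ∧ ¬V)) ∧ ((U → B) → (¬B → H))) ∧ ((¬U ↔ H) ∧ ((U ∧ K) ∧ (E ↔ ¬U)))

B = True, K = True, E = False, U = True, V = False, H = False

  (K ↔ (¬E ∧ ¬V)) ∧ ((U → B) → (¬B → H)) = True
    K ↔ (¬E ∧ ¬V) = True
      ¬E ∧ ¬V = True
        ¬E = True
        ¬V = True
    (U → B) → (¬B → H) = True
      U → B = True
      ¬B → H = True
        ¬B = False
  (¬U ↔ H) ∧ ((U ∧ K) ∧ (E ↔ ¬U)) = True
    ¬U ↔ H = True
      ¬U = False
    (U ∧ K) ∧ (E ↔ ¬U) = True
      U ∧ K = True
      E ↔ ¬U = True
        ¬U = False
Both conjuncts True, so the formula holds.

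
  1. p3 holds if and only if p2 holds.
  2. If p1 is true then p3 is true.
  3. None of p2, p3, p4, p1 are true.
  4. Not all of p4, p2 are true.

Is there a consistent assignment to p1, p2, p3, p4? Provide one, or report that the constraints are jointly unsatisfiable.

p1=F, p2=F, p3=F, p4=F

  (1) p3=F, p2=F — same ✓
  (2) p1=F ⇒ p3: vacuous ✓
  (3) {p2, p3, p4, p1}: 0 true — none ✓
  (4) {p4, p2}: 0/2 true — not all ✓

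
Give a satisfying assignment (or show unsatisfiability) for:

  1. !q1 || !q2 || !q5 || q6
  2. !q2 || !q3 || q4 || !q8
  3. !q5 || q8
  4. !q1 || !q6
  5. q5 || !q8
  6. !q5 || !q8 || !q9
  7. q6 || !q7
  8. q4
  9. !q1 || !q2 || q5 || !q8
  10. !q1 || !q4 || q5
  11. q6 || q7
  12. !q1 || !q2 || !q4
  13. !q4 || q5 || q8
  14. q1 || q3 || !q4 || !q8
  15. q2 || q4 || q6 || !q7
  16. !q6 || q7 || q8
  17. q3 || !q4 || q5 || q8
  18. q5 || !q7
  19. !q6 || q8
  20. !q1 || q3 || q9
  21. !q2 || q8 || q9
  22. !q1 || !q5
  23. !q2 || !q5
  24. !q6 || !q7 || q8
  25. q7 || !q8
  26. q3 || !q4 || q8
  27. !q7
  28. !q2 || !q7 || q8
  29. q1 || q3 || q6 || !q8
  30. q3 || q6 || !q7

Unsatisfiable

Case q4 = True:
  (!q7) forces q7 = False.
  (q6 || q7) forces q6 = True.
  (!q1 || !q6) forces q1 = False.
  (!q6 || q7 || q8) forces q8 = True.
  Clause (q7 || !q8) is falsified — contradiction.
Case q4 = False:
  Clause (q4) is falsified — contradiction.
Both cases fail, so the formula is unsatisfiable.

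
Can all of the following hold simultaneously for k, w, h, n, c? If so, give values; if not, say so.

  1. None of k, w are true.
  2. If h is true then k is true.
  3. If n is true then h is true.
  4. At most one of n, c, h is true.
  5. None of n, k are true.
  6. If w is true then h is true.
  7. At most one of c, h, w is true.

k=F, w=F, h=F, n=F, c=F

  (1) {k, w}: 0 true — none ✓
  (2) h=F ⇒ k: vacuous ✓
  (3) n=F ⇒ h: vacuous ✓
  (4) {n, c, h}: 0 true — at most one ✓
  (5) {n, k}: 0 true — none ✓
  (6) w=F ⇒ h: vacuous ✓
  (7) {c, h, w}: 0 true — at most one ✓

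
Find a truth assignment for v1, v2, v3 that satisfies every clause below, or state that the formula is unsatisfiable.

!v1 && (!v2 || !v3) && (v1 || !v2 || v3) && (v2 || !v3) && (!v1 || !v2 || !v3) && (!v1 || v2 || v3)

Unit clause (!v1) forces v1 = False.
Set v2 = False.
  then (v2 || !v3) forces v3 = False.
Check each clause:
  (!v1): !v1 holds.
  (!v2 || !v3): !v2 holds.
  (v1 || !v2 || v3): !v2 holds.
  (v2 || !v3): !v3 holds.
  (!v1 || !v2 || !v3): !v1 holds.
  (!v1 || v2 || v3): !v1 holds.
All clauses satisfied.

v1: False, v2: False, v3: False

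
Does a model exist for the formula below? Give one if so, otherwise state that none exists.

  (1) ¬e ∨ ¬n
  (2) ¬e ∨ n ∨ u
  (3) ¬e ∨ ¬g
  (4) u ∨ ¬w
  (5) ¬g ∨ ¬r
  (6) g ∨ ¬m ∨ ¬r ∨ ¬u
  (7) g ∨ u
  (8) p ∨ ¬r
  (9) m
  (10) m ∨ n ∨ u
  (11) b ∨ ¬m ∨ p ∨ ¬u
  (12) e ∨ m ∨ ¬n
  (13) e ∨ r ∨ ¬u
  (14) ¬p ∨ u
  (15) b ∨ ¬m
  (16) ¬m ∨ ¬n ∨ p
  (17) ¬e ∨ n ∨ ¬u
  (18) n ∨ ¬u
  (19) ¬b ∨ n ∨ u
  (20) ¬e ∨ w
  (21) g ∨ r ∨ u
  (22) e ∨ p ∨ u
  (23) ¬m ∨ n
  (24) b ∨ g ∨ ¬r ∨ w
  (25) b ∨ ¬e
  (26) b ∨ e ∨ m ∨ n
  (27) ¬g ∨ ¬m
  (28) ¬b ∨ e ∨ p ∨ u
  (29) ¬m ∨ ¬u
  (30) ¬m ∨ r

Case r = True:
  (¬g ∨ ¬r) forces g = False.
  (g ∨ u) forces u = True.
  (g ∨ ¬m ∨ ¬r ∨ ¬u) forces m = False.
  Clause (m) is falsified — contradiction.
Case r = False:
  (m) forces m = True.
  Clause (¬m ∨ r) is falsified — contradiction.
Both cases fail, so the formula is unsatisfiable.

UNSATISFIABLE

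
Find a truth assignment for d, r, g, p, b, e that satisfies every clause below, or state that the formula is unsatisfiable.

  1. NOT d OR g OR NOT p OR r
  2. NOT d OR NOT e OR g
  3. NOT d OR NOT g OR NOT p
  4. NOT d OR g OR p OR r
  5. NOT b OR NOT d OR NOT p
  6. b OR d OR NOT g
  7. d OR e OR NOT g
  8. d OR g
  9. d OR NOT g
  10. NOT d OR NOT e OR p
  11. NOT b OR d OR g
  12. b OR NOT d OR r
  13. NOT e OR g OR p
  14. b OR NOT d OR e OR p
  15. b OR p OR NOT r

Try d = False:
  (d OR g) forces g = True.
  clause (d OR NOT g) is falsified — backtrack.
So d = True.
Set r = False.
  then (b OR NOT d OR r) forces b = True.
  then (NOT b OR NOT d OR NOT p) forces p = False.
  then (NOT d OR NOT e OR p) forces e = False.
  then (NOT d OR g OR p OR r) forces g = True.
All clauses satisfied.

d = True, r = False, g = True, p = False, b = True, e = False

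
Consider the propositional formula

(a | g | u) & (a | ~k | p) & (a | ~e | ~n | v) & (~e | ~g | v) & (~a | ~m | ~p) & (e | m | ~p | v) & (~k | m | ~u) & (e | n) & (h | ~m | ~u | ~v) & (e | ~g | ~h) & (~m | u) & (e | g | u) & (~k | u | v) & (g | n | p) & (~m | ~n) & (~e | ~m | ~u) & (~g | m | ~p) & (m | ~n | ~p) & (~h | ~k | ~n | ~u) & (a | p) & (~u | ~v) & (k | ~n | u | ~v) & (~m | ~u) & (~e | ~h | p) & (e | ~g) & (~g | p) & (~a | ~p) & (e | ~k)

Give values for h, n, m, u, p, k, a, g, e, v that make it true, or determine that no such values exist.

Set h = False.
Set n = True.
  then (~m | ~n) forces m = False.
  then (m | ~n | ~p) forces p = False.
  then (a | p) forces a = True.
  then (~g | p) forces g = False.
Set u = True.
  then (~k | m | ~u) forces k = False.
  then (~u | ~v) forces v = False.
Set e = False.
All clauses satisfied.

h = False, n = True, m = False, u = True, p = False, k = False, a = True, g = False, e = False, v = False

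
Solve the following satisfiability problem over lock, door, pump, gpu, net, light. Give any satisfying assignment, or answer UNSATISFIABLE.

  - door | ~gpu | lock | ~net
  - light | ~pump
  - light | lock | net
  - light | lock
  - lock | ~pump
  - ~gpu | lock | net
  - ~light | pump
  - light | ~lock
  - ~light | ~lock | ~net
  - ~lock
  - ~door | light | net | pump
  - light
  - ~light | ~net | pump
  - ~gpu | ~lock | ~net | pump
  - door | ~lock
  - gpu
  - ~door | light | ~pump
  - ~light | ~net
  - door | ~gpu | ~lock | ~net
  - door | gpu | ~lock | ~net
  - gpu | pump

Case lock = True:
  Clause (~lock) is falsified — contradiction.
Case lock = False:
  (light | lock) forces light = True.
  (lock | ~pump) forces pump = False.
  Clause (~light | pump) is falsified — contradiction.
Both cases fail, so the formula is unsatisfiable.

The formula is unsatisfiable.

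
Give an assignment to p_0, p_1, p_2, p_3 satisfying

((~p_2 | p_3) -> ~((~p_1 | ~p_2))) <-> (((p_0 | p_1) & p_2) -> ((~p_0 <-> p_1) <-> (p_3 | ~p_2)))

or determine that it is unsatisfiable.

p_0 = False, p_1 = False, p_2 = True, p_3 = False

  ((~p_2 | p_3) -> ~((~p_1 | ~p_2))) <-> (((p_0 | p_1) & p_2) -> ((~p_0 <-> p_1) <-> (p_3 | ~p_2))) = True
    (~p_2 | p_3) -> ~((~p_1 | ~p_2)) = True
      ~p_2 | p_3 = False
        ~p_2 = False
      ~((~p_1 | ~p_2)) = False
        ~p_1 | ~p_2 = True
          ~p_1 = True
          ~p_2 = False
    ((p_0 | p_1) & p_2) -> ((~p_0 <-> p_1) <-> (p_3 | ~p_2)) = True
      (p_0 | p_1) & p_2 = False
        p_0 | p_1 = False
      (~p_0 <-> p_1) <-> (p_3 | ~p_2) = True
        ~p_0 <-> p_1 = False
          ~p_0 = True
        p_3 | ~p_2 = False
          ~p_2 = False
The formula evaluates to True.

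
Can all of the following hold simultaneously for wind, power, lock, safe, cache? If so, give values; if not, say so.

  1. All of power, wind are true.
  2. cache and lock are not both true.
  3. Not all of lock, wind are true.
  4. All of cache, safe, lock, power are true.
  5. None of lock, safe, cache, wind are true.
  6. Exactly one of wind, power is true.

Case wind = True:
  Constraint (5) is violated (wind=T) — contradiction.
Case wind = False:
  Constraint (1) is violated (wind=F) — contradiction.
Both cases fail — unsatisfiable.

Unsatisfiable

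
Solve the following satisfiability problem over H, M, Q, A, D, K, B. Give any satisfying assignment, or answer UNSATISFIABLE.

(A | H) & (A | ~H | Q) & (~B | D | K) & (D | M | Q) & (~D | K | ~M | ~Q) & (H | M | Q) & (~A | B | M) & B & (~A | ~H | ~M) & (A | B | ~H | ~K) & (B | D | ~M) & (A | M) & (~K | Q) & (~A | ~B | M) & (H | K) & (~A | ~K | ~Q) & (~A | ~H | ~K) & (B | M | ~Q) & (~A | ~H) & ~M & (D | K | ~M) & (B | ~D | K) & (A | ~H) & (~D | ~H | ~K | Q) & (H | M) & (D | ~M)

Case M = True:
  Clause (~M) is falsified — contradiction.
Case M = False:
  (B) forces B = True.
  (A | M) forces A = True.
  Clause (~A | ~B | M) is falsified — contradiction.
Both cases fail, so the formula is unsatisfiable.

The formula is unsatisfiable.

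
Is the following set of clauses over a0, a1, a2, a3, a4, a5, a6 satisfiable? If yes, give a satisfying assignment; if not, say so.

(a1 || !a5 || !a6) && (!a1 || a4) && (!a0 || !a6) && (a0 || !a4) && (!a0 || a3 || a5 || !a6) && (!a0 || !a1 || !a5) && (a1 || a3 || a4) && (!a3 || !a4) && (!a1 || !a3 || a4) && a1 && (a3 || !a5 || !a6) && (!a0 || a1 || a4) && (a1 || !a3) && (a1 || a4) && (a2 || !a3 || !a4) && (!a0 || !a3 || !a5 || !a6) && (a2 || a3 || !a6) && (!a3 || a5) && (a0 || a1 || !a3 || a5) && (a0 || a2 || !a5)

a0: True, a1: True, a2: True, a3: False, a4: True, a5: False, a6: False

Unit clause (a1) forces a1 = True.
In (!a1 || a4) only a4 is left, so a4 = True.
In (a0 || !a4) only a0 is left, so a0 = True.
In (!a0 || !a1 || !a5) only !a5 is left, so a5 = False.
In (!a3 || !a4) only !a3 is left, so a3 = False.
In (!a0 || !a6) only !a6 is left, so a6 = False.
Set a2 = True.
All clauses satisfied.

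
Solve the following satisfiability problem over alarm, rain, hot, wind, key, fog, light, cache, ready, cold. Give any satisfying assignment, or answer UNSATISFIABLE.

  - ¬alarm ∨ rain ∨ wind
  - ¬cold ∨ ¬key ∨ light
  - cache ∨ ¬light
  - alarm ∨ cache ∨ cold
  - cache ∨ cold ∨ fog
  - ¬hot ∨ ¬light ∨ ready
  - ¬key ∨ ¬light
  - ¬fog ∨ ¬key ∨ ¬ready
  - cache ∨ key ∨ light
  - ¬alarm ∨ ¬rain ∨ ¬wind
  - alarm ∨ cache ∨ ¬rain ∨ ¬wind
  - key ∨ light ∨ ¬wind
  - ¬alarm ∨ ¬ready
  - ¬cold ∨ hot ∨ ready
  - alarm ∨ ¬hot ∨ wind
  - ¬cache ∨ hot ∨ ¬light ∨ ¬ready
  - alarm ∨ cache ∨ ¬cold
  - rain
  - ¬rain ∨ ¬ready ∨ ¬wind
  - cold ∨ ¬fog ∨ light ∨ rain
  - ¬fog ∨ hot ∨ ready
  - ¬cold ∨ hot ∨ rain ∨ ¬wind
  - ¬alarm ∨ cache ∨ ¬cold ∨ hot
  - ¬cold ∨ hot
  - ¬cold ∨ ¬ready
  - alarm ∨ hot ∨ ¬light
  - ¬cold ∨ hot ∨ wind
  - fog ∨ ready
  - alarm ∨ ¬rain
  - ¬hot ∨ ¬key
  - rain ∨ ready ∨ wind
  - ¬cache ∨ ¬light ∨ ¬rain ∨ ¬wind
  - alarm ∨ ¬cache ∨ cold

alarm=T, rain=T, hot=T, wind=F, key=F, fog=T, light=F, cache=T, ready=F, cold=T

Unit clause (rain) forces rain = True.
In (alarm ∨ ¬rain) only alarm is left, so alarm = True.
In (¬alarm ∨ ¬rain ∨ ¬wind) only ¬wind is left, so wind = False.
In (¬alarm ∨ ¬ready) only ¬ready is left, so ready = False.
In (fog ∨ ready) only fog is left, so fog = True.
In (¬fog ∨ hot ∨ ready) only hot is left, so hot = True.
In (¬hot ∨ ¬key) only ¬key is left, so key = False.
In (¬hot ∨ ¬light ∨ ready) only ¬light is left, so light = False.
In (cache ∨ key ∨ light) only cache is left, so cache = True.
Set cold = True.
All clauses satisfied.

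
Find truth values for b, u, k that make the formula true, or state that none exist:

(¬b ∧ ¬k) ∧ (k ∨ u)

b: False, u: True, k: False

  ¬b ∧ ¬k = True
    ¬b = True
    ¬k = True
  k ∨ u = True
Both conjuncts True, so the formula holds.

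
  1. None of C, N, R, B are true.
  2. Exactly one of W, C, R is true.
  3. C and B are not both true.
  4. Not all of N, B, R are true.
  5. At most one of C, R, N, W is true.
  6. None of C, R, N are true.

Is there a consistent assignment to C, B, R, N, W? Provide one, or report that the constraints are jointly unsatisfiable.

C=F, B=F, R=F, N=F, W=T

  (1) {C, N, R, B}: 0 true — none ✓
  (2) {W, C, R}: 1 true — exactly one ✓
  (3) C=F, B=F — not both ✓
  (4) {N, B, R}: 0/3 true — not all ✓
  (5) {C, R, N, W}: 1 true — at most one ✓
  (6) {C, R, N}: 0 true — none ✓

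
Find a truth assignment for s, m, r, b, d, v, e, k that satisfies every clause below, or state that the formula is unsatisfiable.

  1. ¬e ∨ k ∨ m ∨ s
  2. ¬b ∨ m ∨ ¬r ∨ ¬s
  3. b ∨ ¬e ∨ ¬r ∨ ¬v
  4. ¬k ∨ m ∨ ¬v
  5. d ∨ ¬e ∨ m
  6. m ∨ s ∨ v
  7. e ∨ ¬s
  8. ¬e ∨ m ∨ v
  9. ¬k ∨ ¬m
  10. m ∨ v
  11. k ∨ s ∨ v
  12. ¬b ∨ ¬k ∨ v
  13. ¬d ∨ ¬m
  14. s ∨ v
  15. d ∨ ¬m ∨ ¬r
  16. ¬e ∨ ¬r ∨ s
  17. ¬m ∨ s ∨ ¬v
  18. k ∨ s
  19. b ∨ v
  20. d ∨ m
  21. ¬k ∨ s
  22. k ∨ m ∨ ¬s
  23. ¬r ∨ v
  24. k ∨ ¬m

The formula is unsatisfiable.

Case m = True:
  (¬k ∨ ¬m) forces k = False.
  Clause (k ∨ ¬m) is falsified — contradiction.
Case m = False:
  (m ∨ v) forces v = True.
  (¬k ∨ m ∨ ¬v) forces k = False.
  (k ∨ s) forces s = True.
  Clause (k ∨ m ∨ ¬s) is falsified — contradiction.
Both cases fail, so the formula is unsatisfiable.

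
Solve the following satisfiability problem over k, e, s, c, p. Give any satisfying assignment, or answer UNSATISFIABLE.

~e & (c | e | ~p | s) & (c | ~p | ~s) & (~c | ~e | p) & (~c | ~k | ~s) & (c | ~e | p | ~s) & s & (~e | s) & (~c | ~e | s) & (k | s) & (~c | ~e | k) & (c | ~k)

k=F, e=F, s=T, c=T, p=T

Unit clause (~e) forces e = False.
Unit clause (s) forces s = True.
Try k = True:
  (~c | ~k | ~s) forces c = False.
  clause (c | ~k) is falsified — backtrack.
So k = False.
Set c = True.
Set p = True.
All clauses satisfied.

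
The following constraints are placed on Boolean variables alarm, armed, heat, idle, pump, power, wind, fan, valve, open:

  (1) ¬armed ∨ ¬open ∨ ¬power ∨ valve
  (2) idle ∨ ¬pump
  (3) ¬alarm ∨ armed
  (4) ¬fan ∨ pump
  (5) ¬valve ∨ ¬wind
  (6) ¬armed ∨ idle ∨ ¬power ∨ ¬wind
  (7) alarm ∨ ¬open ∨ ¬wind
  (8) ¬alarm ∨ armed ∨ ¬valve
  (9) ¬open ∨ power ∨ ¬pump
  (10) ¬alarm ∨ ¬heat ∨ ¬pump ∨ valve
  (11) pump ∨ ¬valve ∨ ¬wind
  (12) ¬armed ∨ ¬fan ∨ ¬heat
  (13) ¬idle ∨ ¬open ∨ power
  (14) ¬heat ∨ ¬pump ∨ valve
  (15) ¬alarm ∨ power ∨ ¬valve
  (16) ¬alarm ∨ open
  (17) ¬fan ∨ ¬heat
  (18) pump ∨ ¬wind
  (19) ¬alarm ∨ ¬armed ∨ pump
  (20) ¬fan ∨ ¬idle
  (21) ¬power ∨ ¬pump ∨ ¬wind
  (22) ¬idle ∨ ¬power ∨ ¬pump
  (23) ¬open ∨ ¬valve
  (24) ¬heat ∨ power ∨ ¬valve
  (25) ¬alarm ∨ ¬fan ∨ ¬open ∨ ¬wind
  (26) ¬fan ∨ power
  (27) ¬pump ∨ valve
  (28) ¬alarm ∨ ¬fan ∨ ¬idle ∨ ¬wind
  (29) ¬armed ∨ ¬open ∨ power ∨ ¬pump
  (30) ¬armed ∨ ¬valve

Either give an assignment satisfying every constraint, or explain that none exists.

Set alarm = False.
Set armed = False.
Set heat = False.
Set idle = False.
  then (idle ∨ ¬pump) forces pump = False.
  then (¬fan ∨ pump) forces fan = False.
  then (pump ∨ ¬wind) forces wind = False.
Set power = True.
Set valve = False.
Set open = True.
All clauses satisfied.

alarm = False, armed = False, heat = False, idle = False, pump = False, power = True, wind = False, fan = False, valve = False, open = True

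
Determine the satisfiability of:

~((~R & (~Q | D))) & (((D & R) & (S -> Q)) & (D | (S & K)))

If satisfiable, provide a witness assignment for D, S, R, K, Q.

D = True, S = True, R = True, K = True, Q = True

  ~((~R & (~Q | D))) = True
    ~R & (~Q | D) = False
      ~R = False
      ~Q | D = True
        ~Q = False
  ((D & R) & (S -> Q)) & (D | (S & K)) = True
    (D & R) & (S -> Q) = True
      D & R = True
      S -> Q = True
    D | (S & K) = True
      S & K = True
Both conjuncts True, so the formula holds.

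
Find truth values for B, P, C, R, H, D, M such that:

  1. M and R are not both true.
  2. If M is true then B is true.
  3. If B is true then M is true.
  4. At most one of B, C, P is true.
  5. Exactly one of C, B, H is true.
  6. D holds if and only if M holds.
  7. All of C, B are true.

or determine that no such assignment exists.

No satisfying assignment exists.

Case C = True:
  (4) with C=T forces B = False.
  Constraint (7) is violated (B=F) — contradiction.
Case C = False:
  Constraint (7) is violated (C=F) — contradiction.
Both cases fail — unsatisfiable.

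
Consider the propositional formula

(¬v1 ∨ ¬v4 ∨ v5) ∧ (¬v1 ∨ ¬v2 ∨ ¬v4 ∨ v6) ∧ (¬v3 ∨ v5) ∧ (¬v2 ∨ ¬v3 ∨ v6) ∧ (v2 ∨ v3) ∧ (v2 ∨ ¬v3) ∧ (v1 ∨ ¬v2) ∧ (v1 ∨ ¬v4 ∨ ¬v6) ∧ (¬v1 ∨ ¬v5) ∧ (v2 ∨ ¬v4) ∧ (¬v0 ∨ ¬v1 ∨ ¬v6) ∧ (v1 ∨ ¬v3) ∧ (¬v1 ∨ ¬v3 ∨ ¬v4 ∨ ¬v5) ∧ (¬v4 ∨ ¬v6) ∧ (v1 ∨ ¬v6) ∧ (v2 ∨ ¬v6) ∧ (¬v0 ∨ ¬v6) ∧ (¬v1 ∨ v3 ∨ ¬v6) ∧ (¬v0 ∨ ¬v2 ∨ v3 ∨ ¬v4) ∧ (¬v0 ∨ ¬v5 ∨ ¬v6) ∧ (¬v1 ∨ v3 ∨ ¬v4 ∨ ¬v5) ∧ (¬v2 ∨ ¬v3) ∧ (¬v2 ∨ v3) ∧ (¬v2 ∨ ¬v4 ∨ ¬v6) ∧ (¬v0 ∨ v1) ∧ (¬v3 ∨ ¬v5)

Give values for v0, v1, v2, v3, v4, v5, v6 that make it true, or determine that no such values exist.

UNSATISFIABLE

Case v3 = True:
  (¬v3 ∨ v5) forces v5 = True.
  Clause (¬v3 ∨ ¬v5) is falsified — contradiction.
Case v3 = False:
  (v2 ∨ v3) forces v2 = True.
  Clause (¬v2 ∨ v3) is falsified — contradiction.
Both cases fail, so the formula is unsatisfiable.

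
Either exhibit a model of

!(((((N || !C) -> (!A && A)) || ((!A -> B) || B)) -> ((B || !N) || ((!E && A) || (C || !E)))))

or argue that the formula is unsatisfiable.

B = False; N = True; A = True; E = True; C = False

  !(((((N || !C) -> (!A && A)) || ((!A -> B) || B)) -> ((B || !N) || ((!E && A) || (C || !E))))) = True
    (((N || !C) -> (!A && A)) || ((!A -> B) || B)) -> ((B || !N) || ((!E && A) || (C || !E))) = False
      ((N || !C) -> (!A && A)) || ((!A -> B) || B) = True
        (N || !C) -> (!A && A) = False
          N || !C = True
            !C = True
          !A && A = False
            !A = False
        (!A -> B) || B = True
          !A -> B = True
            !A = False
      (B || !N) || ((!E && A) || (C || !E)) = False
        B || !N = False
          !N = False
        (!E && A) || (C || !E) = False
          !E && A = False
            !E = False
          C || !E = False
            !E = False
The formula evaluates to True.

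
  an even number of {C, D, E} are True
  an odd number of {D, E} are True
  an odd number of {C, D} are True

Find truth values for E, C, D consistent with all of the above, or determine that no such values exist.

E=T, C=T, D=F

{C, D, E}: 2 true → even ✓
{D, E}: 1 true → odd ✓
{C, D}: 1 true → odd ✓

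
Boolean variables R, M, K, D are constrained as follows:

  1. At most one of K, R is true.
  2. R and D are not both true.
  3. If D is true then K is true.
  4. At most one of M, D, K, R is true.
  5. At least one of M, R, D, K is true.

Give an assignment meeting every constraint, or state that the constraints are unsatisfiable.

R=T, M=F, K=F, D=F

  (1) {K, R}: 1 true — at most one ✓
  (2) R=T, D=F — not both ✓
  (3) D=F ⇒ K: vacuous ✓
  (4) {M, D, K, R}: 1 true — at most one ✓
  (5) {M, R, D, K}: 1 true — at least one ✓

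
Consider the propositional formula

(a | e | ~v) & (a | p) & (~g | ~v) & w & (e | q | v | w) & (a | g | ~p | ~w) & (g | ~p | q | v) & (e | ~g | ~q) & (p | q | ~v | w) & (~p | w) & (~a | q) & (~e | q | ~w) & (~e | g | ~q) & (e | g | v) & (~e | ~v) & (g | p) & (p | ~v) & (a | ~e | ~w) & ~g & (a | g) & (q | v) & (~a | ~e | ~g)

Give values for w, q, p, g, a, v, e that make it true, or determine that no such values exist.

Unit clause (w) forces w = True.
Unit clause (~g) forces g = False.
In (a | g) only a is left, so a = True.
In (~a | q) only q is left, so q = True.
In (~e | g | ~q) only ~e is left, so e = False.
In (e | g | v) only v is left, so v = True.
In (g | p) only p is left, so p = True.
All clauses satisfied.

w = True; q = True; p = True; g = False; a = True; v = True; e = False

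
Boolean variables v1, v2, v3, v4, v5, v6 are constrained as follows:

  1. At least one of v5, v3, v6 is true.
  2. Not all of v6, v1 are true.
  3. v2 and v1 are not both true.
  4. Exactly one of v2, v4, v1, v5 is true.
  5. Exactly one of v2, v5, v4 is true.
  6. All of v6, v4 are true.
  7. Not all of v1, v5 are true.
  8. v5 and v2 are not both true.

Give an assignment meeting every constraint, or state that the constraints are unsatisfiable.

v1=F, v2=F, v3=F, v4=T, v5=F, v6=T

  (1) {v5, v3, v6}: 1 true — at least one ✓
  (2) {v6, v1}: 1/2 true — not all ✓
  (3) v2=F, v1=F — not both ✓
  (4) {v2, v4, v1, v5}: 1 true — exactly one ✓
  (5) {v2, v5, v4}: 1 true — exactly one ✓
  (6) {v6, v4}: all 2 true ✓
  (7) {v1, v5}: 0/2 true — not all ✓
  (8) v5=F, v2=F — not both ✓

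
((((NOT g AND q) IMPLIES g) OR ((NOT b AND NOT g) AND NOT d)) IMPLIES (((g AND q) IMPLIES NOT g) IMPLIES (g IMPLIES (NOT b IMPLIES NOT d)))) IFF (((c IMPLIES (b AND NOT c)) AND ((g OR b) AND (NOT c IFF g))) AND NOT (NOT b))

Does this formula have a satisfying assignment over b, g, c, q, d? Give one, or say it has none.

b = True, g = True, c = False, q = False, d = True

  ((((NOT g AND q) IMPLIES g) OR ((NOT b AND NOT g) AND NOT d)) IMPLIES (((g AND q) IMPLIES NOT g) IMPLIES (g IMPLIES (NOT b IMPLIES NOT d)))) IFF (((c IMPLIES (b AND NOT c)) AND ((g OR b) AND (NOT c IFF g))) AND NOT (NOT b)) = True
    (((NOT g AND q) IMPLIES g) OR ((NOT b AND NOT g) AND NOT d)) IMPLIES (((g AND q) IMPLIES NOT g) IMPLIES (g IMPLIES (NOT b IMPLIES NOT d))) = True
      ((NOT g AND q) IMPLIES g) OR ((NOT b AND NOT g) AND NOT d) = True
        (NOT g AND q) IMPLIES g = True
          NOT g AND q = False
            NOT g = False
        (NOT b AND NOT g) AND NOT d = False
          NOT b AND NOT g = False
            NOT b = False
            NOT g = False
          NOT d = False
      ((g AND q) IMPLIES NOT g) IMPLIES (g IMPLIES (NOT b IMPLIES NOT d)) = True
        (g AND q) IMPLIES NOT g = True
          g AND q = False
          NOT g = False
        g IMPLIES (NOT b IMPLIES NOT d) = True
          NOT b IMPLIES NOT d = True
            NOT b = False
            NOT d = False
    ((c IMPLIES (b AND NOT c)) AND ((g OR b) AND (NOT c IFF g))) AND NOT (NOT b) = True
      (c IMPLIES (b AND NOT c)) AND ((g OR b) AND (NOT c IFF g)) = True
        c IMPLIES (b AND NOT c) = True
          b AND NOT c = True
            NOT c = True
        (g OR b) AND (NOT c IFF g) = True
          g OR b = True
          NOT c IFF g = True
            NOT c = True
      NOT (NOT b) = True
        NOT b = False
The formula evaluates to True.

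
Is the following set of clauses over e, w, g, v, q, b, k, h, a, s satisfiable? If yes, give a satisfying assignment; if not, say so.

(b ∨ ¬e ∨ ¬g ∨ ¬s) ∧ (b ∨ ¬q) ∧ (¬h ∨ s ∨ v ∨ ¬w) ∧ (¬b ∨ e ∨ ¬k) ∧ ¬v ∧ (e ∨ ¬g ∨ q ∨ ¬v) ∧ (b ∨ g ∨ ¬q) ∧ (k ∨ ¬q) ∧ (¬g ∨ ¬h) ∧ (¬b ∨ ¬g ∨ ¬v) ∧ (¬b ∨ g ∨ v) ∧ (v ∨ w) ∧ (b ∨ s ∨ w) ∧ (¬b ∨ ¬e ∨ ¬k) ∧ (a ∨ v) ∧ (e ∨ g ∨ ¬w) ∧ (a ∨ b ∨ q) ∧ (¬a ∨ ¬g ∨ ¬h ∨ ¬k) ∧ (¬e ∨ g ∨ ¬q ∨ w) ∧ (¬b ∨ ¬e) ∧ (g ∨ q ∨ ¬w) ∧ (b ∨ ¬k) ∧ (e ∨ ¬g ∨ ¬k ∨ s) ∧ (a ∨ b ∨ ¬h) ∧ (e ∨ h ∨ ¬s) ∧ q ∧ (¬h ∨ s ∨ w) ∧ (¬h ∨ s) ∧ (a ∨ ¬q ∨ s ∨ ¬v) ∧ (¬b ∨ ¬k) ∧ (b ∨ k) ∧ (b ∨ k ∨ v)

Case q = True:
  (b ∨ ¬q) forces b = True.
  (¬v) forces v = False.
  (k ∨ ¬q) forces k = True.
  Clause (¬b ∨ ¬k) is falsified — contradiction.
Case q = False:
  Clause (q) is falsified — contradiction.
Both cases fail, so the formula is unsatisfiable.

The formula is unsatisfiable.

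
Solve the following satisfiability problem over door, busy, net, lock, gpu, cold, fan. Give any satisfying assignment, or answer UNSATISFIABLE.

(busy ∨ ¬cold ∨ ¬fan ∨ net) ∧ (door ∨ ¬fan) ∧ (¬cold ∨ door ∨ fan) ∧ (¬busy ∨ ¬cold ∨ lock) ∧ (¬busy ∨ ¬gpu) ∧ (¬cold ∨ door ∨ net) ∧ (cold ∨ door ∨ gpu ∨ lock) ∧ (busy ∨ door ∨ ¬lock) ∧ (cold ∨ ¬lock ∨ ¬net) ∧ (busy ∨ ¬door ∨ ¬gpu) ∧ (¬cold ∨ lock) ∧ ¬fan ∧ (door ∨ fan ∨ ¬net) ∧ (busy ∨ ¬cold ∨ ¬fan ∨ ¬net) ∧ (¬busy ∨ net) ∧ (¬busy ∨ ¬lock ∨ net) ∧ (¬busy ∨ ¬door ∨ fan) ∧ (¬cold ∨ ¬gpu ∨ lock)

door=T, busy=F, net=T, lock=T, gpu=F, cold=T, fan=F

Unit clause (¬fan) forces fan = False.
Set door = True.
  then (¬busy ∨ ¬door ∨ fan) forces busy = False.
  then (busy ∨ ¬door ∨ ¬gpu) forces gpu = False.
Set net = True.
Set lock = True.
  then (cold ∨ ¬lock ∨ ¬net) forces cold = True.
All clauses satisfied.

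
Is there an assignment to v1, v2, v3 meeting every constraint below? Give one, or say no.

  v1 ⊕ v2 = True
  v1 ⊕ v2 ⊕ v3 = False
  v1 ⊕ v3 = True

v1 = False, v2 = True, v3 = True

v1 ⊕ v2 = F ⊕ T = True ✓
v1 ⊕ v2 ⊕ v3 = F ⊕ T ⊕ T = False ✓
v1 ⊕ v3 = F ⊕ T = True ✓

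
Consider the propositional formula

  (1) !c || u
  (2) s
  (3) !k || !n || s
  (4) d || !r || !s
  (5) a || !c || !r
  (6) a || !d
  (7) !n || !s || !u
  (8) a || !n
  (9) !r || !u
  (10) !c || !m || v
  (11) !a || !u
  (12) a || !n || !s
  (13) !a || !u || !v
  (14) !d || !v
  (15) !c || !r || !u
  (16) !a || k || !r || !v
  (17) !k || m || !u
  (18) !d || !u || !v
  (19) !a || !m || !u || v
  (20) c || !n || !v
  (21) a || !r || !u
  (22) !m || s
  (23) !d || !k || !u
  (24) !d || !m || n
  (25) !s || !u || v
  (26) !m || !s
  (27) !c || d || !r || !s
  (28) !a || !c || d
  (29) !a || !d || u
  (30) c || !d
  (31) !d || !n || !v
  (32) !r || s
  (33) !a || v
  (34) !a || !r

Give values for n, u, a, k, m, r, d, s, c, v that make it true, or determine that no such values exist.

n = False; u = True; a = False; k = False; m = False; r = False; d = False; s = True; c = False; v = True

Unit clause (s) forces s = True.
In (!m || !s) only !m is left, so m = False.
Try n = True:
  (!n || !s || !u) forces u = False.
  (!c || u) forces c = False.
  (a || !n) forces a = True.
  (c || !n || !v) forces v = False.
  clause (!a || v) is falsified — backtrack.
So n = False.
Set u = True.
  then (!r || !u) forces r = False.
  then (!a || !u) forces a = False.
  then (!k || m || !u) forces k = False.
  then (!s || !u || v) forces v = True.
  then (a || !d) forces d = False.
Set c = False.
All clauses satisfied.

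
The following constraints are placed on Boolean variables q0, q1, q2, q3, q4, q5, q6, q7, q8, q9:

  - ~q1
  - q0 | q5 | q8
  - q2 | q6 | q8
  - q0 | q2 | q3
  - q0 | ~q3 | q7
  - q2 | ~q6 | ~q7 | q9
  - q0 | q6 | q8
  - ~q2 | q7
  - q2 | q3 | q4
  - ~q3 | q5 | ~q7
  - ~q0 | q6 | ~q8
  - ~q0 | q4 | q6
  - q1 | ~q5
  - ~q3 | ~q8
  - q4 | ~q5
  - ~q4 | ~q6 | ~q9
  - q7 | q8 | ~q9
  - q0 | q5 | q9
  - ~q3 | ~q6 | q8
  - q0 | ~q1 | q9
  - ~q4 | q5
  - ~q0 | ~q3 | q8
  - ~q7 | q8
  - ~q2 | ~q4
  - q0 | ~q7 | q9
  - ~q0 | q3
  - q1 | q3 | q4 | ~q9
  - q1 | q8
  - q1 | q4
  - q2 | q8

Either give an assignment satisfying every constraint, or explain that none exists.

Case q1 = True:
  Clause (~q1) is falsified — contradiction.
Case q1 = False:
  (q1 | ~q5) forces q5 = False.
  (~q4 | q5) forces q4 = False.
  Clause (q1 | q4) is falsified — contradiction.
Both cases fail, so the formula is unsatisfiable.

Unsatisfiable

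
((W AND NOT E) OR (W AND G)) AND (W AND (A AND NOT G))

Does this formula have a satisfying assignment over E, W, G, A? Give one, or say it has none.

E = False, W = True, G = False, A = True

  (W AND NOT E) OR (W AND G) = True
    W AND NOT E = True
      NOT E = True
    W AND G = False
  W AND (A AND NOT G) = True
    A AND NOT G = True
      NOT G = True
Both conjuncts True, so the formula holds.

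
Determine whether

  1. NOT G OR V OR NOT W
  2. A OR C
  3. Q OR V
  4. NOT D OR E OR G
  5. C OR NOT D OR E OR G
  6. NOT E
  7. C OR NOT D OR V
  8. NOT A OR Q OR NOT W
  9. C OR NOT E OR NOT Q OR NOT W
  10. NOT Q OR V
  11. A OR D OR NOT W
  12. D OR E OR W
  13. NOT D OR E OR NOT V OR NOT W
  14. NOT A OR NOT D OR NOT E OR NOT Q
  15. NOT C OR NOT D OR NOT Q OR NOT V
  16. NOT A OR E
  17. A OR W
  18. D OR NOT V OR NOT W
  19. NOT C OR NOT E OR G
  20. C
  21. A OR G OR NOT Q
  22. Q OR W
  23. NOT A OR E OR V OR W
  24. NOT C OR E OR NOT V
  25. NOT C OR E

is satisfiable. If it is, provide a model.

Case C = True:
  (NOT E) forces E = False.
  Clause (NOT C OR E) is falsified — contradiction.
Case C = False:
  Clause (C) is falsified — contradiction.
Both cases fail, so the formula is unsatisfiable.

Unsatisfiable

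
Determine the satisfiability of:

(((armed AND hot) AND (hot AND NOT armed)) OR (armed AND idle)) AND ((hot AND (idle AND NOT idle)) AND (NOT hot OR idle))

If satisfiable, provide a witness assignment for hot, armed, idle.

Unsatisfiable

Case idle = True: the conjunct NOT idle is False.
Case idle = False: the conjunct idle is False.
Both cases fail — unsatisfiable.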